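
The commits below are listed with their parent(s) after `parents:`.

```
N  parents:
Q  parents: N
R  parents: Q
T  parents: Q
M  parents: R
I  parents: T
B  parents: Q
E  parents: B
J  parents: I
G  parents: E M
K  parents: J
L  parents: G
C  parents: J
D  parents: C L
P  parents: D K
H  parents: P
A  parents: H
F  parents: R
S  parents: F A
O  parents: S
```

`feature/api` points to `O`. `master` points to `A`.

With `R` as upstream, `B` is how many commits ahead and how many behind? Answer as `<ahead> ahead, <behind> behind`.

Reachable from B: {B, N, Q}.
Reachable from R: {N, Q, R}.
Only in B's history (ahead): {B} — 1.
Only in R's history (behind): {R} — 1.

1 ahead, 1 behind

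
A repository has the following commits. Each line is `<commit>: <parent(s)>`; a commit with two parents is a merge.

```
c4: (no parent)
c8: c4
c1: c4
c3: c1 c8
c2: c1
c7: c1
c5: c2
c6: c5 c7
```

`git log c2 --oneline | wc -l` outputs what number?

3

Walking parent pointers from c2: reachable set = {c1, c2, c4}.
That is 3 commits.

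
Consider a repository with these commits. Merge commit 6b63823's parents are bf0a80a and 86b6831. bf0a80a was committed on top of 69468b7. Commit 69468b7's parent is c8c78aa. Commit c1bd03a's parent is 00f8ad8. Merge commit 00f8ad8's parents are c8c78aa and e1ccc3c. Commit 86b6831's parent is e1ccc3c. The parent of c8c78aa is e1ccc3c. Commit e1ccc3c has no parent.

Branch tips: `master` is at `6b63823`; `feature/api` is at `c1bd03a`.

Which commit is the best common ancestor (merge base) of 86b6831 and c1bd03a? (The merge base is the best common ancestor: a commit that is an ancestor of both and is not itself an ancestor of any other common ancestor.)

Ancestors of 86b6831: {86b6831, e1ccc3c}.
Ancestors of c1bd03a: {00f8ad8, c1bd03a, c8c78aa, e1ccc3c}.
Common ancestors: {e1ccc3c}.
The only common ancestor is e1ccc3c, so it is the merge base.

e1ccc3c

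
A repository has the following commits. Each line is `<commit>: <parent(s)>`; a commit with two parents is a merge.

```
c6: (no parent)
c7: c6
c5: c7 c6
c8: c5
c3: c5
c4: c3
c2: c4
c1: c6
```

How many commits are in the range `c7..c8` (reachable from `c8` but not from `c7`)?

2

Reachable from c8: {c5, c6, c7, c8}.
Reachable from c7: {c6, c7}.
In c8's history but not c7's: {c5, c8} — 2 commits.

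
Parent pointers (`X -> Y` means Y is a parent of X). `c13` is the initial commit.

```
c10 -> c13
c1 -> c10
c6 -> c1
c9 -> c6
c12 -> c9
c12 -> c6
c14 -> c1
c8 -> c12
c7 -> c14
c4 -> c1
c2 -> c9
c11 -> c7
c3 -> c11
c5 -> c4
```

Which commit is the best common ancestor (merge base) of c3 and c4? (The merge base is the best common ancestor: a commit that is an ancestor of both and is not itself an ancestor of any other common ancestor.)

c1

Ancestors of c3: {c1, c10, c11, c13, c14, c3, c7}.
Ancestors of c4: {c1, c10, c13, c4}.
Common ancestors: {c1, c10, c13}.
Among these, c1 is not an ancestor of any other common ancestor — it is the merge base.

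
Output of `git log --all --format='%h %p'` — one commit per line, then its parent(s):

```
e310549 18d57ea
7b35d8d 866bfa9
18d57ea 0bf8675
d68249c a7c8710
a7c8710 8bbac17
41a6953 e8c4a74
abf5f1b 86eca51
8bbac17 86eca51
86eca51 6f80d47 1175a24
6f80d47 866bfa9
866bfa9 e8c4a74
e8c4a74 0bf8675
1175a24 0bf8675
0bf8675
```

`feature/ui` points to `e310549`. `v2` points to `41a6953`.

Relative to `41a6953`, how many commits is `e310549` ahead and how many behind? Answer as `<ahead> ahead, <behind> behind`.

2 ahead, 2 behind

Reachable from e310549: {0bf8675, 18d57ea, e310549}.
Reachable from 41a6953: {0bf8675, 41a6953, e8c4a74}.
Only in e310549's history (ahead): {18d57ea, e310549} — 2.
Only in 41a6953's history (behind): {41a6953, e8c4a74} — 2.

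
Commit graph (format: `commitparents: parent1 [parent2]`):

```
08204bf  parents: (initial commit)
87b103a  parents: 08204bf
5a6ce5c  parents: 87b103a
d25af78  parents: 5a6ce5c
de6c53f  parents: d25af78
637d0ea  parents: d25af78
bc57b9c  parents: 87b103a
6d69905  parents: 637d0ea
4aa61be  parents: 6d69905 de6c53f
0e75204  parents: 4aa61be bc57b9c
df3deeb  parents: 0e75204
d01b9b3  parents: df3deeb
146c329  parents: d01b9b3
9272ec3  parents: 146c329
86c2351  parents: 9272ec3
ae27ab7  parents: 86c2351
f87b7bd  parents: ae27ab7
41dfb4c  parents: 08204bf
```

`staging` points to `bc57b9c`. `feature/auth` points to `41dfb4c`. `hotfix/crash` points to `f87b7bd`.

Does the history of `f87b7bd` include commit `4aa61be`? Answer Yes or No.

Yes

Ancestors of f87b7bd (commits reachable by following parents): {08204bf, 0e75204, 146c329, 4aa61be, 5a6ce5c, 637d0ea, 6d69905, 86c2351, 87b103a, 9272ec3, ae27ab7, bc57b9c, d01b9b3, d25af78, de6c53f, df3deeb, f87b7bd}.
4aa61be is in that set, so it is an ancestor of f87b7bd.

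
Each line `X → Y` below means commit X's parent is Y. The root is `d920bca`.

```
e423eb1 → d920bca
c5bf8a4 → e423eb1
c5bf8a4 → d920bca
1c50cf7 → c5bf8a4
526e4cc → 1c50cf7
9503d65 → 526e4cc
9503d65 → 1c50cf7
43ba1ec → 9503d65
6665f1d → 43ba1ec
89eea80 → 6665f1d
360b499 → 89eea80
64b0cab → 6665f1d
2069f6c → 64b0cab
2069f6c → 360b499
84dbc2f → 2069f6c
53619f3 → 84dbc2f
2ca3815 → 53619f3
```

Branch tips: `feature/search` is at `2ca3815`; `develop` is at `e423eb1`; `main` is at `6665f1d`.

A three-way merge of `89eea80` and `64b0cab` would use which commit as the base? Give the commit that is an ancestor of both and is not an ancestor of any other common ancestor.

6665f1d

Ancestors of 89eea80: {1c50cf7, 43ba1ec, 526e4cc, 6665f1d, 89eea80, 9503d65, c5bf8a4, d920bca, e423eb1}.
Ancestors of 64b0cab: {1c50cf7, 43ba1ec, 526e4cc, 64b0cab, 6665f1d, 9503d65, c5bf8a4, d920bca, e423eb1}.
Common ancestors: {1c50cf7, 43ba1ec, 526e4cc, 6665f1d, 9503d65, c5bf8a4, d920bca, e423eb1}.
Among these, 6665f1d is not an ancestor of any other common ancestor — it is the merge base.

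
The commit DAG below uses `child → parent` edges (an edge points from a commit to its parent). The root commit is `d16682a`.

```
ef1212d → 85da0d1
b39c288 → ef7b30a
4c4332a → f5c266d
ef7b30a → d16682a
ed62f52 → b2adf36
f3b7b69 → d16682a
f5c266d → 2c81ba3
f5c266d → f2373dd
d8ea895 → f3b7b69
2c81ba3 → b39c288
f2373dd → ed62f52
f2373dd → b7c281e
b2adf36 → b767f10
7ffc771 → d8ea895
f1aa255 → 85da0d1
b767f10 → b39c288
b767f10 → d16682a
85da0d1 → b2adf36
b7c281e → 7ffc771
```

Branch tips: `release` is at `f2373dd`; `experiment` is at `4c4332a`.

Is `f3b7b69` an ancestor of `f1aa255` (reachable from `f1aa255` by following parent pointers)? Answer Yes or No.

Ancestors of f1aa255: {85da0d1, b2adf36, b39c288, b767f10, d16682a, ef7b30a, f1aa255}.
f3b7b69 is not in that set, so it is not an ancestor of f1aa255.

No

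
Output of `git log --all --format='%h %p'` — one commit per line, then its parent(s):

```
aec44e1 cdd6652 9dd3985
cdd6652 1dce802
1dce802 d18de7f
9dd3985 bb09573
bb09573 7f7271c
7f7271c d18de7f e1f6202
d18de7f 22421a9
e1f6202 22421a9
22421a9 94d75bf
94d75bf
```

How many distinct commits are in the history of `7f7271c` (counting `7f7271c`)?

Walking parent pointers from 7f7271c: reachable set = {22421a9, 7f7271c, 94d75bf, d18de7f, e1f6202}.
That is 5 commits.

5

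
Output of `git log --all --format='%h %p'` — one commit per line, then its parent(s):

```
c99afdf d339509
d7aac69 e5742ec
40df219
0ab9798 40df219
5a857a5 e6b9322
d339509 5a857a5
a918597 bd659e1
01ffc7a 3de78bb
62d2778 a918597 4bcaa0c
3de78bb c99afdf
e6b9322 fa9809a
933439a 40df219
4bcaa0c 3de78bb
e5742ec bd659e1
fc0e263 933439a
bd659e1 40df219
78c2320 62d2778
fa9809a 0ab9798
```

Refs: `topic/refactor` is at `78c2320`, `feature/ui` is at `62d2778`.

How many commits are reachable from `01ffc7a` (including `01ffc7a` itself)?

Walking parent pointers from 01ffc7a: reachable set = {01ffc7a, 0ab9798, 3de78bb, 40df219, 5a857a5, c99afdf, d339509, e6b9322, fa9809a}.
That is 9 commits.

9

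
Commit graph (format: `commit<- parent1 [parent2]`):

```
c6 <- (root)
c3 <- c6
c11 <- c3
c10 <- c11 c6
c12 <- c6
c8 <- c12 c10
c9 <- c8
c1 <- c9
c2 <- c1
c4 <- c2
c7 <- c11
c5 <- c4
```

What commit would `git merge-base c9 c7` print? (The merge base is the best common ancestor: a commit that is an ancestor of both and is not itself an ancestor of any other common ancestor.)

Ancestors of c9: {c10, c11, c12, c3, c6, c8, c9}.
Ancestors of c7: {c11, c3, c6, c7}.
Common ancestors: {c11, c3, c6}.
Among these, c11 is not an ancestor of any other common ancestor — it is the merge base.

c11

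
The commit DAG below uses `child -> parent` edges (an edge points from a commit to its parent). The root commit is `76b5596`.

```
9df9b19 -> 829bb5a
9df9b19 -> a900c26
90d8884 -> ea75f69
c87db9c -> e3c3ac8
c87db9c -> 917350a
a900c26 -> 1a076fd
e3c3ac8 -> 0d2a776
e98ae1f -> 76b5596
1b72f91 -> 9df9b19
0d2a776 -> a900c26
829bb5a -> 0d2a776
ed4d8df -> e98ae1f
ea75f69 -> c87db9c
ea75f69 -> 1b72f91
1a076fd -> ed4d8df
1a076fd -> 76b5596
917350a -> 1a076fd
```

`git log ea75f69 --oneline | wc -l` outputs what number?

13

Walking parent pointers from ea75f69: reachable set = {0d2a776, 1a076fd, 1b72f91, 76b5596, 829bb5a, 917350a, 9df9b19, a900c26, c87db9c, e3c3ac8, e98ae1f, ea75f69, ed4d8df}.
That is 13 commits.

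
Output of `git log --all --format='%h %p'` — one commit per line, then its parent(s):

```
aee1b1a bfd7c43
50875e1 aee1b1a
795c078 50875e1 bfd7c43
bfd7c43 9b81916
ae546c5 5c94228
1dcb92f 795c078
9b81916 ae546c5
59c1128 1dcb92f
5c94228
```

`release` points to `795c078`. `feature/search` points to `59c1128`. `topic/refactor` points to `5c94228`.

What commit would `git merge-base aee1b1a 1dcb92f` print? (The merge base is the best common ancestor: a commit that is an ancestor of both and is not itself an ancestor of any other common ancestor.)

Ancestors of aee1b1a: {5c94228, 9b81916, ae546c5, aee1b1a, bfd7c43}.
Ancestors of 1dcb92f: {1dcb92f, 50875e1, 5c94228, 795c078, 9b81916, ae546c5, aee1b1a, bfd7c43}.
Common ancestors: {5c94228, 9b81916, ae546c5, aee1b1a, bfd7c43}.
Among these, aee1b1a is not an ancestor of any other common ancestor — it is the merge base.

aee1b1a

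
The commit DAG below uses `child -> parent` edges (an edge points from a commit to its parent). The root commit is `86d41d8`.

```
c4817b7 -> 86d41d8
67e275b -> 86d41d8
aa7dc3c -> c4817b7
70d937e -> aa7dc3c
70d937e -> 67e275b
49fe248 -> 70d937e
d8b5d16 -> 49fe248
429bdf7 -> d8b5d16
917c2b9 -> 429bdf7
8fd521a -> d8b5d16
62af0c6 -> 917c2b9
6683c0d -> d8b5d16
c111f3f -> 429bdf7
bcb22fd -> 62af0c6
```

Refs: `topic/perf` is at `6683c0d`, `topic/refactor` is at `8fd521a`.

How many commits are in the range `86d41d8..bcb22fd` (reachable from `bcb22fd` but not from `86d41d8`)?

10

Reachable from bcb22fd: {429bdf7, 49fe248, 62af0c6, 67e275b, 70d937e, 86d41d8, 917c2b9, aa7dc3c, bcb22fd, c4817b7, d8b5d16}.
Reachable from 86d41d8: {86d41d8}.
In bcb22fd's history but not 86d41d8's: {429bdf7, 49fe248, 62af0c6, 67e275b, 70d937e, 917c2b9, aa7dc3c, bcb22fd, c4817b7, d8b5d16} — 10 commits.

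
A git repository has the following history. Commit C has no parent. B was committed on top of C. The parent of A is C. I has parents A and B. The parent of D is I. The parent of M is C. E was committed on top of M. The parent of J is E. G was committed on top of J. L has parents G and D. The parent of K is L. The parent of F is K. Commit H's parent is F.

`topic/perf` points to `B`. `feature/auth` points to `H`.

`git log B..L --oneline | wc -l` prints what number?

Reachable from L: {A, B, C, D, E, G, I, J, L, M}.
Reachable from B: {B, C}.
In L's history but not B's: {A, D, E, G, I, J, L, M} — 8 commits.

8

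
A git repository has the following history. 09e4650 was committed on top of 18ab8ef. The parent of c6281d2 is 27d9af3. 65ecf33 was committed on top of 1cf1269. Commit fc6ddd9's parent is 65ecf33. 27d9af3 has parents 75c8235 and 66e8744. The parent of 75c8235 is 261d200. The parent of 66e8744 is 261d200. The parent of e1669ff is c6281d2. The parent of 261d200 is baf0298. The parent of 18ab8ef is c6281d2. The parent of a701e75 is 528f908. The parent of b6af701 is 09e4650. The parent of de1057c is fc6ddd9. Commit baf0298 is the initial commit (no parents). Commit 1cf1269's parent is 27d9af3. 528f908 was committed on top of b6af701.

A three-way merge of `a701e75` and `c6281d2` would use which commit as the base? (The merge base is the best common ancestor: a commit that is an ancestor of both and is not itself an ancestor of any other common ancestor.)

Ancestors of a701e75: {09e4650, 18ab8ef, 261d200, 27d9af3, 528f908, 66e8744, 75c8235, a701e75, b6af701, baf0298, c6281d2}.
Ancestors of c6281d2: {261d200, 27d9af3, 66e8744, 75c8235, baf0298, c6281d2}.
Common ancestors: {261d200, 27d9af3, 66e8744, 75c8235, baf0298, c6281d2}.
Among these, c6281d2 is not an ancestor of any other common ancestor — it is the merge base.

c6281d2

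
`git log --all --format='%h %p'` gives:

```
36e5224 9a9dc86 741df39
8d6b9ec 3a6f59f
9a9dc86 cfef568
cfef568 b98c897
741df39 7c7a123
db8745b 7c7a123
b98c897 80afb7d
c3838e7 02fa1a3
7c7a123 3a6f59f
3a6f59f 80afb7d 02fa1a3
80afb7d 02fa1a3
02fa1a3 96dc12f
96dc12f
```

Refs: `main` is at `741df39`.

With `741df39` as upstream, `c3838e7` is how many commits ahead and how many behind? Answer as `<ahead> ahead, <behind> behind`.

Reachable from c3838e7: {02fa1a3, 96dc12f, c3838e7}.
Reachable from 741df39: {02fa1a3, 3a6f59f, 741df39, 7c7a123, 80afb7d, 96dc12f}.
Only in c3838e7's history (ahead): {c3838e7} — 1.
Only in 741df39's history (behind): {3a6f59f, 741df39, 7c7a123, 80afb7d} — 4.

1 ahead, 4 behind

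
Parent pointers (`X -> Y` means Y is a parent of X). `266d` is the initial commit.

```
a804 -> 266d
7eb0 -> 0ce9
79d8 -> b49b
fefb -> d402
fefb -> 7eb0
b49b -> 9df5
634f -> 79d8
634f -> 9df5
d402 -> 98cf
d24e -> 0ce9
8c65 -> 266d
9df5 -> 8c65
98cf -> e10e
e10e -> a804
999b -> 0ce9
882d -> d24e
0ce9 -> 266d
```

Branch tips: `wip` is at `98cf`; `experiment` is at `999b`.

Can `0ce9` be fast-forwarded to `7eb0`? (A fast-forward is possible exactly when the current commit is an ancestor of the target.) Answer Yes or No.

Yes

A fast-forward from 0ce9 to 7eb0 is possible iff 0ce9 is an ancestor of 7eb0.
Ancestors of 7eb0: {0ce9, 266d, 7eb0}.
0ce9 is among them, so fast-forward is possible.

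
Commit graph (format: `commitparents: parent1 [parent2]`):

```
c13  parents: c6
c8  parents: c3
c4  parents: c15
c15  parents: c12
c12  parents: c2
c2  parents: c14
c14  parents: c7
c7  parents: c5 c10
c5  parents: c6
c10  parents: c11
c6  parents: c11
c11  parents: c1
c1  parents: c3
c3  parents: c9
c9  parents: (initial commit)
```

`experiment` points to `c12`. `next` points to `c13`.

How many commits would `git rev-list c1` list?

Walking parent pointers from c1: reachable set = {c1, c3, c9}.
That is 3 commits.

3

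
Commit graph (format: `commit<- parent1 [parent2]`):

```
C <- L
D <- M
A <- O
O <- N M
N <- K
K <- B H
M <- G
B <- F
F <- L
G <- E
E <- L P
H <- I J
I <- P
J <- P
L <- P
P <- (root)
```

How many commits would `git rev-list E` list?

3

Walking parent pointers from E: reachable set = {E, L, P}.
That is 3 commits.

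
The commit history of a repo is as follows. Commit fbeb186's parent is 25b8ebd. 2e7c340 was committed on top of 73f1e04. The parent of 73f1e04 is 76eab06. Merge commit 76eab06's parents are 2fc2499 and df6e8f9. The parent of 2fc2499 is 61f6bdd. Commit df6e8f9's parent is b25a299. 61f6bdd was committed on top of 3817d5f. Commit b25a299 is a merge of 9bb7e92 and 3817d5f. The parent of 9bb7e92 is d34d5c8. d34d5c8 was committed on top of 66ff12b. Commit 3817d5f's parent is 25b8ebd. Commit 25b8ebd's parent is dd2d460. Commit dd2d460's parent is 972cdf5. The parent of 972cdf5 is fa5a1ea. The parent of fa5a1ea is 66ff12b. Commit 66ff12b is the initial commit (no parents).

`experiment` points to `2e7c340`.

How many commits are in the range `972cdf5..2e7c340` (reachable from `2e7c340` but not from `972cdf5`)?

12

Reachable from 2e7c340: {25b8ebd, 2e7c340, 2fc2499, 3817d5f, 61f6bdd, 66ff12b, 73f1e04, 76eab06, 972cdf5, 9bb7e92, b25a299, d34d5c8, dd2d460, df6e8f9, fa5a1ea}.
Reachable from 972cdf5: {66ff12b, 972cdf5, fa5a1ea}.
In 2e7c340's history but not 972cdf5's: {25b8ebd, 2e7c340, 2fc2499, 3817d5f, 61f6bdd, 73f1e04, 76eab06, 9bb7e92, b25a299, d34d5c8, dd2d460, df6e8f9} — 12 commits.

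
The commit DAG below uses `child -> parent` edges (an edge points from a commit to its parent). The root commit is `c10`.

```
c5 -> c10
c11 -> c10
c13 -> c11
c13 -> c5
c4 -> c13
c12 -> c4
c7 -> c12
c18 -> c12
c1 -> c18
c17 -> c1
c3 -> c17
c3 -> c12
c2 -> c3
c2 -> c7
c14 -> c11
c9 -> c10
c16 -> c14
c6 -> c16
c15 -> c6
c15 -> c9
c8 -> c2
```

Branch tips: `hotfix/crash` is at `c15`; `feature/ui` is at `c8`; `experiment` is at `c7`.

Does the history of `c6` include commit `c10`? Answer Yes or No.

Ancestors of c6 (commits reachable by following parents): {c10, c11, c14, c16, c6}.
c10 is in that set, so it is an ancestor of c6.

Yes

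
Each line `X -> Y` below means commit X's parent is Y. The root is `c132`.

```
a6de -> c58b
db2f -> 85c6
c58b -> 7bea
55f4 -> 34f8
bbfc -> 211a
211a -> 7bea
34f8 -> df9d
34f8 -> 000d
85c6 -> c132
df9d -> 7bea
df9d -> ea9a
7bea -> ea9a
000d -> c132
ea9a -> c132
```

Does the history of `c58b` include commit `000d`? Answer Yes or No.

No

Ancestors of c58b: {7bea, c132, c58b, ea9a}.
000d is not in that set, so it is not an ancestor of c58b.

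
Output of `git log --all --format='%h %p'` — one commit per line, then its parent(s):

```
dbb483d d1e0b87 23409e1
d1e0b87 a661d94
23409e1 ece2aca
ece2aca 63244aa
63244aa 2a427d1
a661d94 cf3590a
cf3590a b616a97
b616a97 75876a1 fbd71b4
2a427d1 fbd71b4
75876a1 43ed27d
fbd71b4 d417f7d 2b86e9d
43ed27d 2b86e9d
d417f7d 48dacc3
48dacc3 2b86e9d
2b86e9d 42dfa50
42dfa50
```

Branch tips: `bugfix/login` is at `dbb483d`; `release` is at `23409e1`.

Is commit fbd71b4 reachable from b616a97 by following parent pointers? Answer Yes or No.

Yes

Ancestors of b616a97 (commits reachable by following parents): {2b86e9d, 42dfa50, 43ed27d, 48dacc3, 75876a1, b616a97, d417f7d, fbd71b4}.
fbd71b4 is in that set, so it is an ancestor of b616a97.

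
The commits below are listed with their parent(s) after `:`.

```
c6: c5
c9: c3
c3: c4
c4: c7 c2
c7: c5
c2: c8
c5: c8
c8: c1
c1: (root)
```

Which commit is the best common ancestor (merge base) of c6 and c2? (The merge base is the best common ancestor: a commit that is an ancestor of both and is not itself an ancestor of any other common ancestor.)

Ancestors of c6: {c1, c5, c6, c8}.
Ancestors of c2: {c1, c2, c8}.
Common ancestors: {c1, c8}.
Among these, c8 is not an ancestor of any other common ancestor — it is the merge base.

c8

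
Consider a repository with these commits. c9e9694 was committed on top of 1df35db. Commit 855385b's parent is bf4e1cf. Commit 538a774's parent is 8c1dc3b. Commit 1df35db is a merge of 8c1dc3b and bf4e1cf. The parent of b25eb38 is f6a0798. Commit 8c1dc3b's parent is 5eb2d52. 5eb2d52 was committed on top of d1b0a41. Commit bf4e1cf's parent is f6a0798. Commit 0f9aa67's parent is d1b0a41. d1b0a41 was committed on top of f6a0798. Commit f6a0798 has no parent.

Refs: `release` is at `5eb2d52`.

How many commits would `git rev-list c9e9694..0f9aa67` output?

1

Reachable from 0f9aa67: {0f9aa67, d1b0a41, f6a0798}.
Reachable from c9e9694: {1df35db, 5eb2d52, 8c1dc3b, bf4e1cf, c9e9694, d1b0a41, f6a0798}.
In 0f9aa67's history but not c9e9694's: {0f9aa67} — 1 commit.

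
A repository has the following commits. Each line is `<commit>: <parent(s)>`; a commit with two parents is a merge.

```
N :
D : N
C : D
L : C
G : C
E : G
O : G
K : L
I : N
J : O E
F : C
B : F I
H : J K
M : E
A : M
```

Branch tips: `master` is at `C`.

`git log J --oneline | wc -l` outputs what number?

7

Walking parent pointers from J: reachable set = {C, D, E, G, J, N, O}.
That is 7 commits.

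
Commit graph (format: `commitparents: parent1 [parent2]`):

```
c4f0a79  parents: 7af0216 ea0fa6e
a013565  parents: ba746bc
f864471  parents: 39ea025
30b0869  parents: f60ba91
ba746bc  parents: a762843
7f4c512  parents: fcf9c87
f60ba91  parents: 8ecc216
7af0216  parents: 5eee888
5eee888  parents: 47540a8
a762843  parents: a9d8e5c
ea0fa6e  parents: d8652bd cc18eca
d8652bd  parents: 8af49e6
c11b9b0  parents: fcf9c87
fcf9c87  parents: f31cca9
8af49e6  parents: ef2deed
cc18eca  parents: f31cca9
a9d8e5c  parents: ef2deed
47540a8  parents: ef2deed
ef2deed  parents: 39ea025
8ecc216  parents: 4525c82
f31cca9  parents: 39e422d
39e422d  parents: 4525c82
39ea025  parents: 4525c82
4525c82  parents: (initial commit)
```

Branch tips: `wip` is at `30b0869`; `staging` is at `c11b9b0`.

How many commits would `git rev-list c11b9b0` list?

Walking parent pointers from c11b9b0: reachable set = {39e422d, 4525c82, c11b9b0, f31cca9, fcf9c87}.
That is 5 commits.

5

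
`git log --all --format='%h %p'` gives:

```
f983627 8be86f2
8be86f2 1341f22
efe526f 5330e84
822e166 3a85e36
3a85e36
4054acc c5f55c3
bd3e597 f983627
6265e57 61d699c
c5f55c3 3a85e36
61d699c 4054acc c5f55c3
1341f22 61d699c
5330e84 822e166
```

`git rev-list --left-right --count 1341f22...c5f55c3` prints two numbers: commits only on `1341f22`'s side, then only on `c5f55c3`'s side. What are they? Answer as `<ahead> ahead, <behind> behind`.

Reachable from 1341f22: {1341f22, 3a85e36, 4054acc, 61d699c, c5f55c3}.
Reachable from c5f55c3: {3a85e36, c5f55c3}.
Only in 1341f22's history (ahead): {1341f22, 4054acc, 61d699c} — 3.
Only in c5f55c3's history (behind): {} — 0.

3 ahead, 0 behind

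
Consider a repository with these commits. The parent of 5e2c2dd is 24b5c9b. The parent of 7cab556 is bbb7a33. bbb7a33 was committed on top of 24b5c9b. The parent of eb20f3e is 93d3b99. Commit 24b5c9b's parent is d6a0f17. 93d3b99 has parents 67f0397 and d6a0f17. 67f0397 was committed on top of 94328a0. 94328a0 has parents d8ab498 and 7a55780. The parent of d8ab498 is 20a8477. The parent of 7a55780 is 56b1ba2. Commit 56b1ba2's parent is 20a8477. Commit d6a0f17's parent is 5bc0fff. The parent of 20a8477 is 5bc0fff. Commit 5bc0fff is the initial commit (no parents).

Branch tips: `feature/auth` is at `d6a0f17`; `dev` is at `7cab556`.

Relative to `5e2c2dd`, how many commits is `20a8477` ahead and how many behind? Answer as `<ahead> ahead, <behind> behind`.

Reachable from 20a8477: {20a8477, 5bc0fff}.
Reachable from 5e2c2dd: {24b5c9b, 5bc0fff, 5e2c2dd, d6a0f17}.
Only in 20a8477's history (ahead): {20a8477} — 1.
Only in 5e2c2dd's history (behind): {24b5c9b, 5e2c2dd, d6a0f17} — 3.

1 ahead, 3 behind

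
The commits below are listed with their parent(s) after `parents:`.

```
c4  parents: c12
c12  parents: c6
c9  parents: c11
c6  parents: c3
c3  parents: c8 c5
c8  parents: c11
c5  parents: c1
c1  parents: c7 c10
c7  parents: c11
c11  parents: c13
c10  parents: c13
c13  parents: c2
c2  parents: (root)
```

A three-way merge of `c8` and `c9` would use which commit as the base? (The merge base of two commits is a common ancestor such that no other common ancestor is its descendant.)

Ancestors of c8: {c11, c13, c2, c8}.
Ancestors of c9: {c11, c13, c2, c9}.
Common ancestors: {c11, c13, c2}.
Among these, c11 is not an ancestor of any other common ancestor — it is the merge base.

c11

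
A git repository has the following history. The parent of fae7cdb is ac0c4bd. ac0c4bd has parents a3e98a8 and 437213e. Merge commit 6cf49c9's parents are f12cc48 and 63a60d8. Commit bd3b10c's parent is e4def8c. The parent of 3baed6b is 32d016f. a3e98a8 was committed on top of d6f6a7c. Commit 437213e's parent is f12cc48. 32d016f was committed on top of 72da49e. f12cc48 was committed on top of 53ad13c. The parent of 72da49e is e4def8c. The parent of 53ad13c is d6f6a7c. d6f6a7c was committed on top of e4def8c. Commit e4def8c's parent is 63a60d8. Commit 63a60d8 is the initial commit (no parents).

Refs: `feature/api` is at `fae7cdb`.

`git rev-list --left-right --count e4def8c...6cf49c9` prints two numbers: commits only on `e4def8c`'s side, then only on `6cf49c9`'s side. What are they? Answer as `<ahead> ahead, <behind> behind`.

Reachable from e4def8c: {63a60d8, e4def8c}.
Reachable from 6cf49c9: {53ad13c, 63a60d8, 6cf49c9, d6f6a7c, e4def8c, f12cc48}.
Only in e4def8c's history (ahead): {} — 0.
Only in 6cf49c9's history (behind): {53ad13c, 6cf49c9, d6f6a7c, f12cc48} — 4.

0 ahead, 4 behind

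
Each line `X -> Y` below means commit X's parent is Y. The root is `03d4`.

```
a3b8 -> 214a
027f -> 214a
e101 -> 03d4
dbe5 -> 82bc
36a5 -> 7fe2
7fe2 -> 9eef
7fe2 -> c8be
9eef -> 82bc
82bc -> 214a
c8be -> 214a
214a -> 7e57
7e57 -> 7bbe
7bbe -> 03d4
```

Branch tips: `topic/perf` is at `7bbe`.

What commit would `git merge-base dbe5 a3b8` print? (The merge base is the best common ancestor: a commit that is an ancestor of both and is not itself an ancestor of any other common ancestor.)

214a

Ancestors of dbe5: {03d4, 214a, 7bbe, 7e57, 82bc, dbe5}.
Ancestors of a3b8: {03d4, 214a, 7bbe, 7e57, a3b8}.
Common ancestors: {03d4, 214a, 7bbe, 7e57}.
Among these, 214a is not an ancestor of any other common ancestor — it is the merge base.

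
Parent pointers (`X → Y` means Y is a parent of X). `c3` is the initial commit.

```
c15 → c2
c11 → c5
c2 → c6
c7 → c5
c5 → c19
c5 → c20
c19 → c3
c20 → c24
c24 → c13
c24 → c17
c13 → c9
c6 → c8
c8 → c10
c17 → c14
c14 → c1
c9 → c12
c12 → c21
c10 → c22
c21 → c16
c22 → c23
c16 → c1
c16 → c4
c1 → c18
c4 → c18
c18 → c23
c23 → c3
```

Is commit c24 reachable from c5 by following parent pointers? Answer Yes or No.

Ancestors of c5 (commits reachable by following parents): {c1, c12, c13, c14, c16, c17, c18, c19, c20, c21, c23, c24, c3, c4, c5, c9}.
c24 is in that set, so it is an ancestor of c5.

Yes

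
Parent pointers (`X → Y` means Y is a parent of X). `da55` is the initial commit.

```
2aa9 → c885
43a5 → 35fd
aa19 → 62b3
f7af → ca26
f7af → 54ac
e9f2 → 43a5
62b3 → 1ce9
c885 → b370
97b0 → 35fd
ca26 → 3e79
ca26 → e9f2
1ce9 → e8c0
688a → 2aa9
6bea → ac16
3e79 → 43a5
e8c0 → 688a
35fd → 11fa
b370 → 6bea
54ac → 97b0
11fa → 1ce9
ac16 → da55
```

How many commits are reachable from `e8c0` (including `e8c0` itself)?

Walking parent pointers from e8c0: reachable set = {2aa9, 688a, 6bea, ac16, b370, c885, da55, e8c0}.
That is 8 commits.

8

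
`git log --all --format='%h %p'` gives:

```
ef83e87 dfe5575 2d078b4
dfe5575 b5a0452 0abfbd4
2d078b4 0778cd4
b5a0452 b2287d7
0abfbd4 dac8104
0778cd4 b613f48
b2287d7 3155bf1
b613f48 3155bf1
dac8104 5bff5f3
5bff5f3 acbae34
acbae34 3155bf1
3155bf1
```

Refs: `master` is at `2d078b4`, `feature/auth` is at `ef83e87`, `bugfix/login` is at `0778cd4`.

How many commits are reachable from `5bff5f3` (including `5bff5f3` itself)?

3

Walking parent pointers from 5bff5f3: reachable set = {3155bf1, 5bff5f3, acbae34}.
That is 3 commits.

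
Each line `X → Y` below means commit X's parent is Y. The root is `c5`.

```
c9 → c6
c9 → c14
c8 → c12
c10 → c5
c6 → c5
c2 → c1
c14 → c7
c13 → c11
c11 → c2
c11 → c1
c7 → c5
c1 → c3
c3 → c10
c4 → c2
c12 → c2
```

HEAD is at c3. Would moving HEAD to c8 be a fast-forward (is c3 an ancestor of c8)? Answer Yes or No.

Yes

A fast-forward from c3 to c8 is possible iff c3 is an ancestor of c8.
Ancestors of c8: {c1, c10, c12, c2, c3, c5, c8}.
c3 is among them, so fast-forward is possible.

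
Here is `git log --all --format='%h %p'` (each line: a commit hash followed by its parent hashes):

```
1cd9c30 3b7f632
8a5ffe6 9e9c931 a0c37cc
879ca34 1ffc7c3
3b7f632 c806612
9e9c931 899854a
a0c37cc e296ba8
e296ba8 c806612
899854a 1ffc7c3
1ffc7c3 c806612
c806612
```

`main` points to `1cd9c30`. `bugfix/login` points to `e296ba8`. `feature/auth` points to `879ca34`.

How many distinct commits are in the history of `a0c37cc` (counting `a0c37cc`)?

3

Walking parent pointers from a0c37cc: reachable set = {a0c37cc, c806612, e296ba8}.
That is 3 commits.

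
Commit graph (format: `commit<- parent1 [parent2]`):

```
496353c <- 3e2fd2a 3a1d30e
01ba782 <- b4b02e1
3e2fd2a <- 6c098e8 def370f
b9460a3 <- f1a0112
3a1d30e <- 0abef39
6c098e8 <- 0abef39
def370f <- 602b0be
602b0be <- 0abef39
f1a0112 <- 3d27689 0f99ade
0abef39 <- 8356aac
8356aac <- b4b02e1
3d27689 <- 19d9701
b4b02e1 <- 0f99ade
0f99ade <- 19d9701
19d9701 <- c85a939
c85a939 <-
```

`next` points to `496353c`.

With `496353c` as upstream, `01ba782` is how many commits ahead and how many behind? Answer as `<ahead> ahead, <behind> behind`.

1 ahead, 8 behind

Reachable from 01ba782: {01ba782, 0f99ade, 19d9701, b4b02e1, c85a939}.
Reachable from 496353c: {0abef39, 0f99ade, 19d9701, 3a1d30e, 3e2fd2a, 496353c, 602b0be, 6c098e8, 8356aac, b4b02e1, c85a939, def370f}.
Only in 01ba782's history (ahead): {01ba782} — 1.
Only in 496353c's history (behind): {0abef39, 3a1d30e, 3e2fd2a, 496353c, 602b0be, 6c098e8, 8356aac, def370f} — 8.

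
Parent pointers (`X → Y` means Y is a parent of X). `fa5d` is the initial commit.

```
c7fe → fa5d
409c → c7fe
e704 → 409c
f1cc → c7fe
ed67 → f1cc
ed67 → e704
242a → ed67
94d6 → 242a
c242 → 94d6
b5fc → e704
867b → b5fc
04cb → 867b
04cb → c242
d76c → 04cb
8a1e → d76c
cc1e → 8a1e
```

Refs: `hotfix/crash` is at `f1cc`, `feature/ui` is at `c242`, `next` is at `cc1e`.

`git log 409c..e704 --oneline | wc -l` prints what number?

Reachable from e704: {409c, c7fe, e704, fa5d}.
Reachable from 409c: {409c, c7fe, fa5d}.
In e704's history but not 409c's: {e704} — 1 commit.

1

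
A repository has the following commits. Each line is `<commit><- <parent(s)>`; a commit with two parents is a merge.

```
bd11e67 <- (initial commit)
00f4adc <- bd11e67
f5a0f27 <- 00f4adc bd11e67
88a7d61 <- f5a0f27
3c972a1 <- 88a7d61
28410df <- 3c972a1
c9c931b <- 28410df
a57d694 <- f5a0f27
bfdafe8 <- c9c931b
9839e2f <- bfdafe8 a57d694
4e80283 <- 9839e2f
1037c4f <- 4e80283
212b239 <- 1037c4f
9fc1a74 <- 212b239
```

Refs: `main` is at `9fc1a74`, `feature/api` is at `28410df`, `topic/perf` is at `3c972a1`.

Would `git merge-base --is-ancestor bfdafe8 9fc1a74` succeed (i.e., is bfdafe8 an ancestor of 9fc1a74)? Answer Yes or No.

Ancestors of 9fc1a74 (commits reachable by following parents): {00f4adc, 1037c4f, 212b239, 28410df, 3c972a1, 4e80283, 88a7d61, 9839e2f, 9fc1a74, a57d694, bd11e67, bfdafe8, c9c931b, f5a0f27}.
bfdafe8 is in that set, so it is an ancestor of 9fc1a74.

Yes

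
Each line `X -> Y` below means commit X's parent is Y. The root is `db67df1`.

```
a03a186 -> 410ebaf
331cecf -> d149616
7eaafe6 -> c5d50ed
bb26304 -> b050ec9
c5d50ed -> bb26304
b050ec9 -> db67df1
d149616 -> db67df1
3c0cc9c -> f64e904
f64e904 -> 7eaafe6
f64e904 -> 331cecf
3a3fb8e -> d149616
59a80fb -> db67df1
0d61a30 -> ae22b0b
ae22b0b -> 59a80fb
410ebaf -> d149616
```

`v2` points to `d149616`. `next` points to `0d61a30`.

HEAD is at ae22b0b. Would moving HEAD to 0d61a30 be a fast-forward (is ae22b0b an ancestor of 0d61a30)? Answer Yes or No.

A fast-forward from ae22b0b to 0d61a30 is possible iff ae22b0b is an ancestor of 0d61a30.
Ancestors of 0d61a30: {0d61a30, 59a80fb, ae22b0b, db67df1}.
ae22b0b is among them, so fast-forward is possible.

Yes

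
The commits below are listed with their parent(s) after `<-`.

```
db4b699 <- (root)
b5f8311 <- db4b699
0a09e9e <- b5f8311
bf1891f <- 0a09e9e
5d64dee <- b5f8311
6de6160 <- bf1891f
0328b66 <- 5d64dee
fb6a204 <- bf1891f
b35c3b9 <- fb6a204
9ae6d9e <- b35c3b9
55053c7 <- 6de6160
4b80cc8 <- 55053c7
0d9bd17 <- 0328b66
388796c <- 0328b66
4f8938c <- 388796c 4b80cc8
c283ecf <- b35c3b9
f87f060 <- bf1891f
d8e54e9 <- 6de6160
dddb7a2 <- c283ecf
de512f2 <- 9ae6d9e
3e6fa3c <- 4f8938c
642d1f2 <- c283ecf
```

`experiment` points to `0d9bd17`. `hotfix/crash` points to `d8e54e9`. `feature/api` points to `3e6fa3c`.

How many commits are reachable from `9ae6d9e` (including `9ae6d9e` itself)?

Walking parent pointers from 9ae6d9e: reachable set = {0a09e9e, 9ae6d9e, b35c3b9, b5f8311, bf1891f, db4b699, fb6a204}.
That is 7 commits.

7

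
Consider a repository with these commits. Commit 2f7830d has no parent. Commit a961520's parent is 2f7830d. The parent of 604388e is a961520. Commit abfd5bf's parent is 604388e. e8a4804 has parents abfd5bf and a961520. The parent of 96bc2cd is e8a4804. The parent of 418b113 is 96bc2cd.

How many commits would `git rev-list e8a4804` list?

Walking parent pointers from e8a4804: reachable set = {2f7830d, 604388e, a961520, abfd5bf, e8a4804}.
That is 5 commits.

5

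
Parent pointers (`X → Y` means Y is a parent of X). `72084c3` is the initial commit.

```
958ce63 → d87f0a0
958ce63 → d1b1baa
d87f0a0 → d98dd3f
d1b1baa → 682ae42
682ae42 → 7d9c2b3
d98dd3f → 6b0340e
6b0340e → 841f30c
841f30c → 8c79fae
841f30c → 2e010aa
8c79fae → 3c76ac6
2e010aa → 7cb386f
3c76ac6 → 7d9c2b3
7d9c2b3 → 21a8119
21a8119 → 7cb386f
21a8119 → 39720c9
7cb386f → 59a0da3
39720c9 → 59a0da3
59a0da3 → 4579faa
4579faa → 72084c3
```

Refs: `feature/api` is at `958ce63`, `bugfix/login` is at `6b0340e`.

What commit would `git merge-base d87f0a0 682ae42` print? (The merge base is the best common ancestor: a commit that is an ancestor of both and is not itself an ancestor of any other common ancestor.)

7d9c2b3

Ancestors of d87f0a0: {21a8119, 2e010aa, 39720c9, 3c76ac6, 4579faa, 59a0da3, 6b0340e, 72084c3, 7cb386f, 7d9c2b3, 841f30c, 8c79fae, d87f0a0, d98dd3f}.
Ancestors of 682ae42: {21a8119, 39720c9, 4579faa, 59a0da3, 682ae42, 72084c3, 7cb386f, 7d9c2b3}.
Common ancestors: {21a8119, 39720c9, 4579faa, 59a0da3, 72084c3, 7cb386f, 7d9c2b3}.
Among these, 7d9c2b3 is not an ancestor of any other common ancestor — it is the merge base.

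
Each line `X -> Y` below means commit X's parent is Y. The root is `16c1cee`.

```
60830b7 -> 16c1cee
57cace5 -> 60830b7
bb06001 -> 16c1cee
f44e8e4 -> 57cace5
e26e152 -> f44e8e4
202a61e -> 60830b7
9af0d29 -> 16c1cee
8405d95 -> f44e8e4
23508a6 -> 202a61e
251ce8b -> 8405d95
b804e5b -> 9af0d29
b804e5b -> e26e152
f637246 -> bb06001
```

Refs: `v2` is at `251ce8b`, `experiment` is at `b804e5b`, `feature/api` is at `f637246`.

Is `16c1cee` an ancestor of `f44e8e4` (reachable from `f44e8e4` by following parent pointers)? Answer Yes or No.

Yes

Ancestors of f44e8e4 (commits reachable by following parents): {16c1cee, 57cace5, 60830b7, f44e8e4}.
16c1cee is in that set, so it is an ancestor of f44e8e4.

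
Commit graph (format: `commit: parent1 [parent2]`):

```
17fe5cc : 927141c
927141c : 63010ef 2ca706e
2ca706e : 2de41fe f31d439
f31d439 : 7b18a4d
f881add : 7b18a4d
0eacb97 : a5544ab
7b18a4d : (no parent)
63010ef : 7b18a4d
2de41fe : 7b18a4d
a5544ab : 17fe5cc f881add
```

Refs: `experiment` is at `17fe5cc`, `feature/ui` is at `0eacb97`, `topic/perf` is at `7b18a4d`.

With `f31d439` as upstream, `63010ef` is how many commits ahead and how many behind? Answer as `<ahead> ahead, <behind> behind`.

1 ahead, 1 behind

Reachable from 63010ef: {63010ef, 7b18a4d}.
Reachable from f31d439: {7b18a4d, f31d439}.
Only in 63010ef's history (ahead): {63010ef} — 1.
Only in f31d439's history (behind): {f31d439} — 1.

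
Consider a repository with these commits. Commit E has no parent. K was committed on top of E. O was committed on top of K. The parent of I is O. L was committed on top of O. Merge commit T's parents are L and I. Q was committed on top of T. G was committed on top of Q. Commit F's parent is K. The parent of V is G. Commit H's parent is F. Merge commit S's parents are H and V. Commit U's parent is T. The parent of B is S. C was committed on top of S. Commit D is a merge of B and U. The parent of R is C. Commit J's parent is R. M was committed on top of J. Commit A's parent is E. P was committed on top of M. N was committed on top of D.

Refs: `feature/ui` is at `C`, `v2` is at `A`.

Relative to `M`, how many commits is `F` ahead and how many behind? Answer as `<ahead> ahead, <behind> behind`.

Reachable from F: {E, F, K}.
Reachable from M: {C, E, F, G, H, I, J, K, L, M, O, Q, R, S, T, V}.
Only in F's history (ahead): {} — 0.
Only in M's history (behind): {C, G, H, I, J, L, M, O, Q, R, S, T, V} — 13.

0 ahead, 13 behind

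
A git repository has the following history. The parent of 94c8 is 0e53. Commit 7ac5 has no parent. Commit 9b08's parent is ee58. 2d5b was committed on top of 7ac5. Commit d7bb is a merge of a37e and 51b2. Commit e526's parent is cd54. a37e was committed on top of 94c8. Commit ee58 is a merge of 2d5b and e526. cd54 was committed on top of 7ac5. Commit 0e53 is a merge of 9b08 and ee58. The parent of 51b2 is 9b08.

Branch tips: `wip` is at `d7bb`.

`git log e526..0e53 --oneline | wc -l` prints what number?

Reachable from 0e53: {0e53, 2d5b, 7ac5, 9b08, cd54, e526, ee58}.
Reachable from e526: {7ac5, cd54, e526}.
In 0e53's history but not e526's: {0e53, 2d5b, 9b08, ee58} — 4 commits.

4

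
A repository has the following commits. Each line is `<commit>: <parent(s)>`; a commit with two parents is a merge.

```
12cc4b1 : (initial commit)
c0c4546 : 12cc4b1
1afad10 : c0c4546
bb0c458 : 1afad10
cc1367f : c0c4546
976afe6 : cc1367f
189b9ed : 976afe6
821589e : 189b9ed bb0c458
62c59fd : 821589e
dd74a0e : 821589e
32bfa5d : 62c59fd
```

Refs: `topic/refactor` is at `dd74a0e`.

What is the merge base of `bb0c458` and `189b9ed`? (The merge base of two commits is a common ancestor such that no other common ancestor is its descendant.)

Ancestors of bb0c458: {12cc4b1, 1afad10, bb0c458, c0c4546}.
Ancestors of 189b9ed: {12cc4b1, 189b9ed, 976afe6, c0c4546, cc1367f}.
Common ancestors: {12cc4b1, c0c4546}.
Among these, c0c4546 is not an ancestor of any other common ancestor — it is the merge base.

c0c4546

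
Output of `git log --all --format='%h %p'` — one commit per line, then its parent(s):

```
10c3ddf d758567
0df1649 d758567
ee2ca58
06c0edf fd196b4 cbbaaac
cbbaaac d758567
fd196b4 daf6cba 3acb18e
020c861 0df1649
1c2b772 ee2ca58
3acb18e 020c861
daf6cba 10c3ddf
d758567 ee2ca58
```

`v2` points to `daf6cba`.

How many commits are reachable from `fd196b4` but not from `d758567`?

Reachable from fd196b4: {020c861, 0df1649, 10c3ddf, 3acb18e, d758567, daf6cba, ee2ca58, fd196b4}.
Reachable from d758567: {d758567, ee2ca58}.
In fd196b4's history but not d758567's: {020c861, 0df1649, 10c3ddf, 3acb18e, daf6cba, fd196b4} — 6 commits.

6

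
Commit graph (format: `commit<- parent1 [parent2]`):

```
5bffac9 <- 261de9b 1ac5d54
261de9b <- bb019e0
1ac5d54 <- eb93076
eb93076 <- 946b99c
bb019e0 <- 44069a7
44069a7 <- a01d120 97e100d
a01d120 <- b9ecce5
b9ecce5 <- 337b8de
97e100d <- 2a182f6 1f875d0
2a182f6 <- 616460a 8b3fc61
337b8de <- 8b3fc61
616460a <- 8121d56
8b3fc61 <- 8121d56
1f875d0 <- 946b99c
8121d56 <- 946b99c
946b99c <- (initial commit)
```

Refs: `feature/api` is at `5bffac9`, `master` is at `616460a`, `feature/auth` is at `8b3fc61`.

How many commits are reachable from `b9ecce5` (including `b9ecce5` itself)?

Walking parent pointers from b9ecce5: reachable set = {337b8de, 8121d56, 8b3fc61, 946b99c, b9ecce5}.
That is 5 commits.

5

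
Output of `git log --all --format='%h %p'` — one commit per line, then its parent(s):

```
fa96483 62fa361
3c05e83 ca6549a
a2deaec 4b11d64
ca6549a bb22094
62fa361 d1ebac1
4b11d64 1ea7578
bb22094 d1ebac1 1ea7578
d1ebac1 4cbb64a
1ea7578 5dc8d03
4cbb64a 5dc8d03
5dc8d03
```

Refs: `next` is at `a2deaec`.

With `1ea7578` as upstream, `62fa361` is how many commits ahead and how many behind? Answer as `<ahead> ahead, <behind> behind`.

Reachable from 62fa361: {4cbb64a, 5dc8d03, 62fa361, d1ebac1}.
Reachable from 1ea7578: {1ea7578, 5dc8d03}.
Only in 62fa361's history (ahead): {4cbb64a, 62fa361, d1ebac1} — 3.
Only in 1ea7578's history (behind): {1ea7578} — 1.

3 ahead, 1 behind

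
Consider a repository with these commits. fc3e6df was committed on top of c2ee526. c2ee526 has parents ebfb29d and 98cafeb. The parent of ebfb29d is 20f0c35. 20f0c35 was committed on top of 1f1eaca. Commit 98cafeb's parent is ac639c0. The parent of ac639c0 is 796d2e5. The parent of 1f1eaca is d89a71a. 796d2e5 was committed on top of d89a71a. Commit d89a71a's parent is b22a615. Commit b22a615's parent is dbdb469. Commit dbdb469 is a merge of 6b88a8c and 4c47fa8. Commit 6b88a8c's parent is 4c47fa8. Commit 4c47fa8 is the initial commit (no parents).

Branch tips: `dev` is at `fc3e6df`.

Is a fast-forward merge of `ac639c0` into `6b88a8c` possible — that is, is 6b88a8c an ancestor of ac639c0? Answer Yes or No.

Yes

A fast-forward from 6b88a8c to ac639c0 is possible iff 6b88a8c is an ancestor of ac639c0.
Ancestors of ac639c0: {4c47fa8, 6b88a8c, 796d2e5, ac639c0, b22a615, d89a71a, dbdb469}.
6b88a8c is among them, so fast-forward is possible.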